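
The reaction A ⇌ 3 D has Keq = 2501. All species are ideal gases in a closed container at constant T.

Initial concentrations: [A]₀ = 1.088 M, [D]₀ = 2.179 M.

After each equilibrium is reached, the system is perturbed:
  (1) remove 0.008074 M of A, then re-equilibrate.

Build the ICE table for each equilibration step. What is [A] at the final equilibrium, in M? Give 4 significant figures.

Q₀ = 9.509 vs Keq = 2501 ⇒ Q<K, forward
Step 1:
                   A          D
  Initial      1.088      2.179
  Change       -1.03      3.089
  Equil      0.05844      5.268
  solve Keq expr → x = 1.03; check Q = 2501
Then remove 0.008074 M of A.
Step 2:
                   A          D
  Initial    0.05037      5.268
  Change    0.007344   -0.02203
  Equil      0.05771      5.246
  solve Keq expr → x = -0.007344; check Q = 2501

[A]_eq = 0.05771 M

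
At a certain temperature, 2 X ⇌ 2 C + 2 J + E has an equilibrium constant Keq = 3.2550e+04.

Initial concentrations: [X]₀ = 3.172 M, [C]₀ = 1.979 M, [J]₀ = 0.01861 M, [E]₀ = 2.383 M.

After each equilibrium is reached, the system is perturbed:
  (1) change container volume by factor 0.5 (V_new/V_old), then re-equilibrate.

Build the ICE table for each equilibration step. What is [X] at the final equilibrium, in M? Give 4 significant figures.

Q₀ = 3.2125e-04 vs Keq = 3.2550e+04 ⇒ Q<K, forward
Step 1:
                    X           C           J           E
  Initial       3.172       1.979     0.01861       2.383
  Change       -3.007       3.007       3.007       1.504
  Equil        0.1649       4.986       3.026       3.887
  solve Keq expr → x = 1.504; check Q = 3.2550e+04
Then change container volume by factor 0.5 (V_new/V_old).
Step 2:
                    X           C           J           E
  Initial      0.3297       9.972       6.052       7.773
  Change       0.4759     -0.4759     -0.4759     -0.2379
  Equil        0.8056       9.496       5.576       7.535
  solve Keq expr → x = -0.2379; check Q = 3.2550e+04

[X]_eq = 0.8056 M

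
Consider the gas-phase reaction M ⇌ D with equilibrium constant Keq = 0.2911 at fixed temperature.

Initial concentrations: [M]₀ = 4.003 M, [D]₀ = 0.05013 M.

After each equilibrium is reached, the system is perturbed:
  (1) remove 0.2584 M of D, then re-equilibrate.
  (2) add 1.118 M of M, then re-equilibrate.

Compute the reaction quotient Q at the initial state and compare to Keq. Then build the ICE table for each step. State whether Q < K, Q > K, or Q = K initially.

Q₀ = 0.01252; Q < K (proceeds forward)

Q₀ = 0.01252 vs Keq = 0.2911 ⇒ Q<K, forward
Step 1:
                    M           D
  init          4.003     0.05013
  Δ           -0.8637      0.8637
  eq            3.139      0.9138
  solve Keq expr → x = 0.8637; check Q = 0.2911
Then remove 0.2584 M of D.
Step 2:
                    M           D
  init          3.139      0.6554
  Δ           -0.2001      0.2001
  eq            2.939      0.8556
  solve Keq expr → x = 0.2001; check Q = 0.2911
Then add 1.118 M of M.
Step 3:
                    M           D
  init          4.057      0.8556
  Δ           -0.2521      0.2521
  eq            3.805       1.108
  solve Keq expr → x = 0.2521; check Q = 0.2911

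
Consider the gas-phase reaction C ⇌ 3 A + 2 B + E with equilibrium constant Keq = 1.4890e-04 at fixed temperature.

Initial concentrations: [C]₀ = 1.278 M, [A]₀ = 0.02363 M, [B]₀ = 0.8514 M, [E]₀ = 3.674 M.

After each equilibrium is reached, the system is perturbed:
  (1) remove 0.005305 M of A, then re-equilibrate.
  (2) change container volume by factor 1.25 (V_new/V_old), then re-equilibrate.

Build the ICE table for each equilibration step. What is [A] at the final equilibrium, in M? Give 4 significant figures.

Q₀ = 2.7496e-05 vs Keq = 1.4890e-04 ⇒ Q<K, forward
Step 1:
                  C         A         B         E
  init        1.278   0.02363    0.8514     3.674
  Δ       -0.005803   0.01741   0.01161  0.005803
  eq          1.272   0.04104     0.863      3.68
  solve Keq expr → x = 0.005803; check Q = 1.4890e-04
Then remove 0.005305 M of A.
Step 2:
                  C         A         B         E
  init        1.272   0.03573     0.863      3.68
  Δ       -0.001724  0.005171  0.003447  0.001724
  eq           1.27   0.04091    0.8665     3.682
  solve Keq expr → x = 0.001724; check Q = 1.4890e-04
Then change container volume by factor 1.25 (V_new/V_old).
Step 3:
                  C         A         B         E
  init        1.016   0.03272    0.6932     2.945
  Δ       -0.004739   0.01422  0.009477  0.004739
  eq          1.012   0.04694    0.7026      2.95
  solve Keq expr → x = 0.004739; check Q = 1.4890e-04

[A]_eq = 0.04694 M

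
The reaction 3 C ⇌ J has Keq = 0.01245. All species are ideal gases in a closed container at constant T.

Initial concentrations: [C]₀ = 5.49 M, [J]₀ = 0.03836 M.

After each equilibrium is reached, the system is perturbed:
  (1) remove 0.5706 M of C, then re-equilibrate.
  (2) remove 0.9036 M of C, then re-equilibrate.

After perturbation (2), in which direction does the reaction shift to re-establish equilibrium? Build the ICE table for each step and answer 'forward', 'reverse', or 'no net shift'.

Direction: reverse

Q₀ = 2.3183e-04 vs Keq = 0.01245 ⇒ Q<K, forward
Step 1:
                  C         J
  Initial      5.49   0.03836
  Change     -1.785    0.5949
  Equil       3.705    0.6333
  solve Keq expr → x = 0.5949; check Q = 0.01245
Then remove 0.5706 M of C.
Step 2:
                  C         J
  Initial     3.135    0.6333
  Change     0.3371   -0.1124
  Equil       3.472    0.5209
  solve Keq expr → x = -0.1124; check Q = 0.01245
Then remove 0.9036 M of C.
Step 3:
                  C         J
  Initial     2.568    0.5209
  Change     0.4923   -0.1641
  Equil        3.06    0.3568
  solve Keq expr → x = -0.1641; check Q = 0.01245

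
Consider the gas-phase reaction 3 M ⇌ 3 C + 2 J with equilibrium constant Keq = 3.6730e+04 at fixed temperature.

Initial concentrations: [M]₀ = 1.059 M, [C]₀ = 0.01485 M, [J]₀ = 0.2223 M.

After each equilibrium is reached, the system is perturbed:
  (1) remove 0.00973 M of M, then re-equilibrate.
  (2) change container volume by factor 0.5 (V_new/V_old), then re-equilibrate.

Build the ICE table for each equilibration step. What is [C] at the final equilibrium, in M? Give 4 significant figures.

[C]_eq = 2.038 M

Q₀ = 1.3626e-07 vs Keq = 3.6730e+04 ⇒ Q<K, forward
Step 1:
                  M         C         J
  Initial     1.059   0.01485    0.2223
  Change      -1.03      1.03    0.6864
  Equil     0.02947     1.044    0.9087
  solve Keq expr → x = 0.3432; check Q = 3.6730e+04
Then remove 0.00973 M of M.
Step 2:
                  M         C         J
  Initial   0.01974     1.044    0.9087
  Change   0.009333 -0.009333 -0.006222
  Equil     0.02908     1.035    0.9024
  solve Keq expr → x = -0.003111; check Q = 3.6730e+04
Then change container volume by factor 0.5 (V_new/V_old).
Step 3:
                  M         C         J
  Initial   0.05816      2.07     1.805
  Change    0.03201  -0.03201  -0.02134
  Equil     0.09017     2.038     1.784
  solve Keq expr → x = -0.01067; check Q = 3.6730e+04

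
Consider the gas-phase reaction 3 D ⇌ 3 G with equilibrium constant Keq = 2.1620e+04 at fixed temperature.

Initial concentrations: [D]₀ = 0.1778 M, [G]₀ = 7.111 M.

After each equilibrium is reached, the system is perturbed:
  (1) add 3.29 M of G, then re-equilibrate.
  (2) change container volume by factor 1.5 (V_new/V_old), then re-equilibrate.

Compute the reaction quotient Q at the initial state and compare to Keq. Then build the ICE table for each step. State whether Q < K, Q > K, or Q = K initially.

Q₀ = 6.3973e+04; Q > K (proceeds reverse)

Q₀ = 6.3973e+04 vs Keq = 2.1620e+04 ⇒ Q>K, reverse
Step 1:
                    D           G
  I            0.1778       7.111
  C           0.07477    -0.07477
  E            0.2526       7.036
  solve Keq expr → x = -0.02492; check Q = 2.1620e+04
Then add 3.29 M of G.
Step 2:
                    D           G
  I            0.2526       10.33
  C             0.114      -0.114
  E            0.3666       10.21
  solve Keq expr → x = -0.038; check Q = 2.1620e+04
Then change container volume by factor 1.5 (V_new/V_old).
Step 3:
                    D           G
  I            0.2444       6.808
  C                 0           0
  E            0.2444       6.808
  solve Keq expr → x = 0; check Q = 2.1620e+04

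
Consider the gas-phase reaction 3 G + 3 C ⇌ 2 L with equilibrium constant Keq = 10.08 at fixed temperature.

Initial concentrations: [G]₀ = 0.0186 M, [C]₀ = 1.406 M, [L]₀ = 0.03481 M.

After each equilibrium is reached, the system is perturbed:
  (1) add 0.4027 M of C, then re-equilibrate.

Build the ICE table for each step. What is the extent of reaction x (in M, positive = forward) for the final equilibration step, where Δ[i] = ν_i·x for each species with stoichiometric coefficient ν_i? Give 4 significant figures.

x = 0.001585 M

Q₀ = 67.75 vs Keq = 10.08 ⇒ Q>K, reverse
Step 1:
                  G         C         L
  Initial    0.0186     1.406   0.03481
  Change     0.0111    0.0111 -0.007399
  Equil      0.0297     1.417   0.02741
  solve Keq expr → x = -0.003699; check Q = 10.08
Then add 0.4027 M of C.
Step 2:
                  G         C         L
  Initial    0.0297      1.82   0.02741
  Change  -0.004756 -0.004756  0.003171
  Equil     0.02494     1.815   0.03058
  solve Keq expr → x = 0.001585; check Q = 10.08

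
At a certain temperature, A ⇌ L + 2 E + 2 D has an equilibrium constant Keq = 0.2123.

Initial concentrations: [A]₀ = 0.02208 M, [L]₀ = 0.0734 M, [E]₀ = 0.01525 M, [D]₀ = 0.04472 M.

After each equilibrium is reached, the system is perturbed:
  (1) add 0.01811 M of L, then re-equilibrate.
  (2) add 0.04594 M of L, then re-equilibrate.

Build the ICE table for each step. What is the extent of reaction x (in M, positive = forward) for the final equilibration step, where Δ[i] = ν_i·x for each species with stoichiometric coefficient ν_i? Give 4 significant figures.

Q₀ = 1.5461e-06 vs Keq = 0.2123 ⇒ Q<K, forward
Step 1:
                  A         L         E         D
  init      0.02208    0.0734   0.01525   0.04472
  Δ        -0.02207   0.02207   0.04413   0.04413
  eq      1.2521e-05   0.09547   0.05938   0.08885
  solve Keq expr → x = 0.02207; check Q = 0.2123
Then add 0.01811 M of L.
Step 2:
                  A         L         E         D
  init    1.2521e-05    0.1136   0.05938   0.08885
  Δ       2.3708e-06 -2.3708e-06 -4.7417e-06 -4.7417e-06
  eq      1.4891e-05    0.1136   0.05938   0.08885
  solve Keq expr → x = -2.3708e-06; check Q = 0.2123
Then add 0.04594 M of L.
Step 3:
                  A         L         E         D
  init    1.4891e-05    0.1595   0.05938   0.08885
  Δ       6.0085e-06 -6.0085e-06 -1.2017e-05 -1.2017e-05
  eq      2.0900e-05    0.1595   0.05937   0.08884
  solve Keq expr → x = -6.0085e-06; check Q = 0.2123

x = -6.0085e-06 M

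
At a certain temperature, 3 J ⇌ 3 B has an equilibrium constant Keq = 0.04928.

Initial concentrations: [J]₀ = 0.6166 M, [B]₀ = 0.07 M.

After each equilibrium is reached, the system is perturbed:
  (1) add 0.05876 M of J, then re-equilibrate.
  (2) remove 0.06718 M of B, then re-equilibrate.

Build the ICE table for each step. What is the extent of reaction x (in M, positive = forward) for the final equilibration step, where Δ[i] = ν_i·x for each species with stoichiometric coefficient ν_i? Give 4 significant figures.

x = 0.01639 M

Q₀ = 0.001463 vs Keq = 0.04928 ⇒ Q<K, forward
Step 1:
                   J          B
  init        0.6166       0.07
  Δ          -0.1142     0.1142
  eq          0.5024     0.1842
  solve Keq expr → x = 0.03806; check Q = 0.04928
Then add 0.05876 M of J.
Step 2:
                   J          B
  init        0.5612     0.1842
  Δ         -0.01576    0.01576
  eq          0.5454        0.2
  solve Keq expr → x = 0.005255; check Q = 0.04928
Then remove 0.06718 M of B.
Step 3:
                   J          B
  init        0.5454     0.1328
  Δ         -0.04916    0.04916
  eq          0.4962     0.1819
  solve Keq expr → x = 0.01639; check Q = 0.04928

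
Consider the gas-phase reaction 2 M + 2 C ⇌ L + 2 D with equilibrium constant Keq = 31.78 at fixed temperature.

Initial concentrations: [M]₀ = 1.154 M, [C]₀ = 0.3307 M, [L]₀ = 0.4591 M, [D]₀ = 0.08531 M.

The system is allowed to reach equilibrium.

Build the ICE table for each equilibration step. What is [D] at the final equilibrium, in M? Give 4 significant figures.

[D]_eq = 0.3599 M

Q₀ = 0.02294 vs Keq = 31.78 ⇒ Q<K, forward
Step 1:
                  M         C         L         D
  Initial     1.154    0.3307    0.4591   0.08531
  Change    -0.2746   -0.2746    0.1373    0.2746
  Equil      0.8794   0.05607    0.5964    0.3599
  solve Keq expr → x = 0.1373; check Q = 31.78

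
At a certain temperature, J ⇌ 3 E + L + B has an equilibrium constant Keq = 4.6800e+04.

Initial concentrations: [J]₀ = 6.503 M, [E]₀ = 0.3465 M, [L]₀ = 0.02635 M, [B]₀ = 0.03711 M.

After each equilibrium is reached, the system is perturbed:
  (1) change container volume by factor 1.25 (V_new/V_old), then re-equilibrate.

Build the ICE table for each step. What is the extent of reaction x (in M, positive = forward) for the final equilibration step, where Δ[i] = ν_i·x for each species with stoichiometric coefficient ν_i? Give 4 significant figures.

x = 0.423 M

Q₀ = 6.2556e-06 vs Keq = 4.6800e+04 ⇒ Q<K, forward
Step 1:
                  J         E         L         B
  init        6.503    0.3465   0.02635   0.03711
  Δ          -4.839     14.52     4.839     4.839
  eq          1.664     14.86     4.865     4.876
  solve Keq expr → x = 4.839; check Q = 4.6800e+04
Then change container volume by factor 1.25 (V_new/V_old).
Step 2:
                  J         E         L         B
  init        1.331     11.89     3.892     3.901
  Δ          -0.423     1.269     0.423     0.423
  eq         0.9084     13.16     4.315     4.324
  solve Keq expr → x = 0.423; check Q = 4.6800e+04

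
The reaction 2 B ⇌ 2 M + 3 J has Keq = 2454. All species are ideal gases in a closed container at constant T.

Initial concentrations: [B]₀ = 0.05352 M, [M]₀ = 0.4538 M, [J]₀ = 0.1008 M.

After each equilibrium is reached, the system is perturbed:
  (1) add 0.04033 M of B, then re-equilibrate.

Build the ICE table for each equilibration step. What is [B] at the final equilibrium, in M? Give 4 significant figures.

Q₀ = 0.07363 vs Keq = 2454 ⇒ Q<K, forward
Step 1:
                  B         M         J
  I         0.05352    0.4538    0.1008
  C        -0.05274   0.05274   0.07911
  E       7.8029e-04    0.5065    0.1799
  solve Keq expr → x = 0.02637; check Q = 2454
Then add 0.04033 M of B.
Step 2:
                  B         M         J
  I         0.04111    0.5065    0.1799
  C        -0.03982   0.03982   0.05972
  E        0.001294    0.5464    0.2396
  solve Keq expr → x = 0.01991; check Q = 2454

[B]_eq = 0.001294 M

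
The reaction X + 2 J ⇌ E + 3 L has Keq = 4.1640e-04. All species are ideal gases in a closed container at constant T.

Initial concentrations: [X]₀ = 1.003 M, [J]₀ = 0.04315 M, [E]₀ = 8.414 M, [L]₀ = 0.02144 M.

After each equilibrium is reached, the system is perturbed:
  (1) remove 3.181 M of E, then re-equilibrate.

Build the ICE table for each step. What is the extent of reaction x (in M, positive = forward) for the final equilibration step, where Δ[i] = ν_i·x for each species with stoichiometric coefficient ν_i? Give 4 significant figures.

Q₀ = 0.0444 vs Keq = 4.1640e-04 ⇒ Q>K, reverse
Step 1:
                   X          J          E          L
  init         1.003    0.04315      8.414    0.02144
  Δ         0.005394    0.01079  -0.005394   -0.01618
  eq           1.008    0.05394      8.409   0.005257
  solve Keq expr → x = -0.005394; check Q = 4.1640e-04
Then remove 3.181 M of E.
Step 2:
                   X          J          E          L
  init         1.008    0.05394      5.228   0.005257
  Δ       -2.8606e-04 -5.7212e-04 2.8606e-04 8.5817e-04
  eq           1.008    0.05337      5.228   0.006115
  solve Keq expr → x = 2.8606e-04; check Q = 4.1640e-04

x = 2.8606e-04 M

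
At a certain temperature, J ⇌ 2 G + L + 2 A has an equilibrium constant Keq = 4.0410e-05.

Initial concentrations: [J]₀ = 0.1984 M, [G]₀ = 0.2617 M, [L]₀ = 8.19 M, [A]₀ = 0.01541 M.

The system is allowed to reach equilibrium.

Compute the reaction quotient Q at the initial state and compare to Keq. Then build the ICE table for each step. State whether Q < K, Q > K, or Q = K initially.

Q₀ = 6.7136e-04 vs Keq = 4.0410e-05 ⇒ Q>K, reverse
Step 1:
                    J           G           L           A
  I            0.1984      0.2617        8.19     0.01541
  C            0.0057     -0.0114     -0.0057     -0.0114
  E            0.2041      0.2503       8.184    0.004011
  solve Keq expr → x = -0.0057; check Q = 4.0410e-05

Q₀ = 6.7136e-04; Q > K (proceeds reverse)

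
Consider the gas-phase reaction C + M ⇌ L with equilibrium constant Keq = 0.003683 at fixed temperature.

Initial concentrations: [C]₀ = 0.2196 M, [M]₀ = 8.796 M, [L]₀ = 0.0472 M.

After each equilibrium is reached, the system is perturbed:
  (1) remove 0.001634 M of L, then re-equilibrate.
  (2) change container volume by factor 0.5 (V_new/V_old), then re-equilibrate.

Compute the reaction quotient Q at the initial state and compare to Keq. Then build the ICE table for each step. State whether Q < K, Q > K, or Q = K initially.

Q₀ = 0.02444; Q > K (proceeds reverse)

Q₀ = 0.02444 vs Keq = 0.003683 ⇒ Q>K, reverse
Step 1:
                    C           M           L
  init         0.2196       8.796      0.0472
  Δ           0.03879     0.03879    -0.03879
  eq           0.2584       8.835    0.008408
  solve Keq expr → x = -0.03879; check Q = 0.003683
Then remove 0.001634 M of L.
Step 2:
                    C           M           L
  init         0.2584       8.835    0.006774
  Δ         -0.001581   -0.001581    0.001581
  eq           0.2568       8.833    0.008355
  solve Keq expr → x = 0.001581; check Q = 0.003683
Then change container volume by factor 0.5 (V_new/V_old).
Step 3:
                    C           M           L
  init         0.5136       17.67     0.01671
  Δ          -0.01566    -0.01566     0.01566
  eq            0.498       17.65     0.03237
  solve Keq expr → x = 0.01566; check Q = 0.003683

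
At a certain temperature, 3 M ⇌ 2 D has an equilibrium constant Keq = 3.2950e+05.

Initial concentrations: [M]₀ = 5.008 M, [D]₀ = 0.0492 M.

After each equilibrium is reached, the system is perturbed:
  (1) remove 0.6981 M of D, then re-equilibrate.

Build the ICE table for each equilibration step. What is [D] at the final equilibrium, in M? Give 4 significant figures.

[D]_eq = 2.671 M

Q₀ = 1.9272e-05 vs Keq = 3.2950e+05 ⇒ Q<K, forward
Step 1:
                   M          D
  init         5.008     0.0492
  Δ           -4.975      3.317
  eq         0.03252      3.366
  solve Keq expr → x = 1.658; check Q = 3.2950e+05
Then remove 0.6981 M of D.
Step 2:
                   M          D
  init       0.03252      2.668
  Δ        -0.004646   0.003097
  eq         0.02787      2.671
  solve Keq expr → x = 0.001549; check Q = 3.2950e+05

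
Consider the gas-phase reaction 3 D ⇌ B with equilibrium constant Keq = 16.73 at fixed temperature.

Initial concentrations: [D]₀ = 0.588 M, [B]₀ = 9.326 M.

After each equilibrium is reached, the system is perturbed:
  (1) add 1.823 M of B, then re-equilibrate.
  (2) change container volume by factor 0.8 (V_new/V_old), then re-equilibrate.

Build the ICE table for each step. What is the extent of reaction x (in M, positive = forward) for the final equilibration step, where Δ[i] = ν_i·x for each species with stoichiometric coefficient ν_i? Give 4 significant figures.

x = 0.04979 M

Q₀ = 45.87 vs Keq = 16.73 ⇒ Q>K, reverse
Step 1:
                  D         B
  I           0.588     9.326
  C          0.2327  -0.07757
  E          0.8207     9.248
  solve Keq expr → x = -0.07757; check Q = 16.73
Then add 1.823 M of B.
Step 2:
                  D         B
  I          0.8207     11.07
  C         0.05029  -0.01676
  E           0.871     11.05
  solve Keq expr → x = -0.01676; check Q = 16.73
Then change container volume by factor 0.8 (V_new/V_old).
Step 3:
                  D         B
  I           1.089     13.82
  C         -0.1494   0.04979
  E          0.9394     13.87
  solve Keq expr → x = 0.04979; check Q = 16.73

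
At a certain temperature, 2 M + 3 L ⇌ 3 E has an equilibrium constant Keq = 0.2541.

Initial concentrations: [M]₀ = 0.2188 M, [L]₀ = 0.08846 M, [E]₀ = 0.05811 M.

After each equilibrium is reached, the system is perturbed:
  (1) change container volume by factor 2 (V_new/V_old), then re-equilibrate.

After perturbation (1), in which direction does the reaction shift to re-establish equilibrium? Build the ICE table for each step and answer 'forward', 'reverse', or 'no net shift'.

Q₀ = 5.921 vs Keq = 0.2541 ⇒ Q>K, reverse
Step 1:
                  M         L         E
  init       0.2188   0.08846   0.05811
  Δ          0.0196   0.02941  -0.02941
  eq         0.2384    0.1179    0.0287
  solve Keq expr → x = -0.009802; check Q = 0.2541
Then change container volume by factor 2 (V_new/V_old).
Step 2:
                  M         L         E
  init       0.1192   0.05893   0.01435
  Δ        0.002976  0.004465 -0.004465
  eq         0.1222    0.0634  0.009887
  solve Keq expr → x = -0.001488; check Q = 0.2541

Direction: reverse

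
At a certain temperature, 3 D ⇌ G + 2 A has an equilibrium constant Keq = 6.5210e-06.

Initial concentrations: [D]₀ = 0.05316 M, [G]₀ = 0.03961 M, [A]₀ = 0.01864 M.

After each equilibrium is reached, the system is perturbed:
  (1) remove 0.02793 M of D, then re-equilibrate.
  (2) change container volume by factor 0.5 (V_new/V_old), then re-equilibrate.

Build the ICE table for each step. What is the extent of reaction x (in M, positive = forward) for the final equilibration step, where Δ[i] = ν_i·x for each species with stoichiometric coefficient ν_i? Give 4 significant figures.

Q₀ = 0.09161 vs Keq = 6.5210e-06 ⇒ Q>K, reverse
Step 1:
                  D         G         A
  I         0.05316   0.03961   0.01864
  C         0.02746 -0.009153  -0.01831
  E         0.08062   0.03046 3.3493e-04
  solve Keq expr → x = -0.009153; check Q = 6.5210e-06
Then remove 0.02793 M of D.
Step 2:
                  D         G         A
  I         0.05269   0.03046 3.3493e-04
  C       2.3484e-04 -7.8279e-05 -1.5656e-04
  E         0.05292   0.03038 1.7837e-04
  solve Keq expr → x = -7.8279e-05; check Q = 6.5210e-06
Then change container volume by factor 0.5 (V_new/V_old).
Step 3:
                  D         G         A
  I          0.1058   0.06076 3.5675e-04
  C               0         0         0
  E          0.1058   0.06076 3.5675e-04
  solve Keq expr → x = 0; check Q = 6.5210e-06

x = 0 M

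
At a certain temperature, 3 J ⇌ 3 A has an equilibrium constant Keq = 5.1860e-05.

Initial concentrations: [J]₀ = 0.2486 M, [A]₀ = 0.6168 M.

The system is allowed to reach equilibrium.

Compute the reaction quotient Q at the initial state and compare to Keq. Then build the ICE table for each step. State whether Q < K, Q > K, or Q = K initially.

Q₀ = 15.27 vs Keq = 5.1860e-05 ⇒ Q>K, reverse
Step 1:
                   J          A
  I           0.2486     0.6168
  C           0.5857    -0.5857
  E           0.8343    0.03111
  solve Keq expr → x = -0.1952; check Q = 5.1860e-05

Q₀ = 15.27; Q > K (proceeds reverse)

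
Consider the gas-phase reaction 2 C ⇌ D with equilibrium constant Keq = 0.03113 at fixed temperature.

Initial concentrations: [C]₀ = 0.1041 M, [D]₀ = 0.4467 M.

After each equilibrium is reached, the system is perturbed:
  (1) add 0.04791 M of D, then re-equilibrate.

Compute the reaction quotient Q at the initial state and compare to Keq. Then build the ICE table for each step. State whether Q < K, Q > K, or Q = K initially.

Q₀ = 41.22 vs Keq = 0.03113 ⇒ Q>K, reverse
Step 1:
                   C          D
  init        0.1041     0.4467
  Δ           0.8381    -0.4191
  eq          0.9422    0.02764
  solve Keq expr → x = -0.4191; check Q = 0.03113
Then add 0.04791 M of D.
Step 2:
                   C          D
  init        0.9422    0.07555
  Δ          0.08535   -0.04268
  eq           1.028    0.03287
  solve Keq expr → x = -0.04268; check Q = 0.03113

Q₀ = 41.22; Q > K (proceeds reverse)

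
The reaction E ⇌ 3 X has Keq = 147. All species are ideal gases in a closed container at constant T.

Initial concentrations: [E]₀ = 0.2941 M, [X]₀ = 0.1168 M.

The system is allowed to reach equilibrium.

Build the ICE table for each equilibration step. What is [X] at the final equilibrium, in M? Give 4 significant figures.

[X]_eq = 0.9799 M

Q₀ = 0.005418 vs Keq = 147 ⇒ Q<K, forward
Step 1:
                    E           X
  Initial      0.2941      0.1168
  Change      -0.2877      0.8631
  Equil      0.006401      0.9799
  solve Keq expr → x = 0.2877; check Q = 147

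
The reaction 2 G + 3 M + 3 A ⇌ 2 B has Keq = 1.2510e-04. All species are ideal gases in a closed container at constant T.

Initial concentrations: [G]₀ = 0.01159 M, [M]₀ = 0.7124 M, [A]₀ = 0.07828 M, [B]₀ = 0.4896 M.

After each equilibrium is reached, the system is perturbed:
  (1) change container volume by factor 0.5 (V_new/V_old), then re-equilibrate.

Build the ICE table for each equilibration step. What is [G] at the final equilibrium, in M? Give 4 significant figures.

[G]_eq = 0.9162 M

Q₀ = 1.0289e+07 vs Keq = 1.2510e-04 ⇒ Q>K, reverse
Step 1:
                    G           M           A           B
  init        0.01159      0.7124     0.07828      0.4896
  Δ            0.4828      0.7241      0.7241     -0.4828
  eq           0.4943       1.437      0.8024    0.006843
  solve Keq expr → x = -0.2414; check Q = 1.2510e-04
Then change container volume by factor 0.5 (V_new/V_old).
Step 2:
                    G           M           A           B
  init         0.9887       2.873       1.605     0.01369
  Δ           -0.0725     -0.1087     -0.1087      0.0725
  eq           0.9162       2.764       1.496     0.08619
  solve Keq expr → x = 0.03625; check Q = 1.2510e-04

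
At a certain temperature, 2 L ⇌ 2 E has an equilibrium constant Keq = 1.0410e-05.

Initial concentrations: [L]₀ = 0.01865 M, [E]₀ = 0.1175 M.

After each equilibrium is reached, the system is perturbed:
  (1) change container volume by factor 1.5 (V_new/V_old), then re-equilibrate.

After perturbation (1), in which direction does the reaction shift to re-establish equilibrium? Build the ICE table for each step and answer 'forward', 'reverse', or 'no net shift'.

Q₀ = 39.69 vs Keq = 1.0410e-05 ⇒ Q>K, reverse
Step 1:
                   L          E
  init       0.01865     0.1175
  Δ           0.1171    -0.1171
  eq          0.1357 4.3787e-04
  solve Keq expr → x = -0.05853; check Q = 1.0410e-05
Then change container volume by factor 1.5 (V_new/V_old).
Step 2:
                   L          E
  init       0.09047 2.9191e-04
  Δ                0          0
  eq         0.09047 2.9191e-04
  solve Keq expr → x = 0; check Q = 1.0410e-05

Direction: no net shift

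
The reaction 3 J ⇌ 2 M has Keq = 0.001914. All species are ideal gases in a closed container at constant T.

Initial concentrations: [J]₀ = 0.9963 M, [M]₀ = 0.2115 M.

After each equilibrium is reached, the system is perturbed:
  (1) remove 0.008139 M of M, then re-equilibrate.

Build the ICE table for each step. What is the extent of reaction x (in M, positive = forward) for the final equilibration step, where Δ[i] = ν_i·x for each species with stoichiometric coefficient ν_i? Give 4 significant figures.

Q₀ = 0.04523 vs Keq = 0.001914 ⇒ Q>K, reverse
Step 1:
                  J         M
  init       0.9963    0.2115
  Δ          0.2283   -0.1522
  eq          1.225   0.05929
  solve Keq expr → x = -0.07611; check Q = 0.001914
Then remove 0.008139 M of M.
Step 2:
                  J         M
  init        1.225   0.05115
  Δ        -0.01101  0.007341
  eq          1.214   0.05849
  solve Keq expr → x = 0.003671; check Q = 0.001914

x = 0.003671 M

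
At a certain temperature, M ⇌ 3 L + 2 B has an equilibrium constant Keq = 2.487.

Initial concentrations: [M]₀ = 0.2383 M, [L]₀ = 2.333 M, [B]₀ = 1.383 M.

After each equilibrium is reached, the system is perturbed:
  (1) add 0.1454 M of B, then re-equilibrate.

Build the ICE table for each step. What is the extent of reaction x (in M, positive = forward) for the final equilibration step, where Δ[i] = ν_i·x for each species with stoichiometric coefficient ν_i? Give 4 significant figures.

x = -0.02722 M

Q₀ = 101.9 vs Keq = 2.487 ⇒ Q>K, reverse
Step 1:
                  M         L         B
  init       0.2383     2.333     1.383
  Δ          0.3221   -0.9662   -0.6442
  eq         0.5604     1.367    0.7388
  solve Keq expr → x = -0.3221; check Q = 2.487
Then add 0.1454 M of B.
Step 2:
                  M         L         B
  init       0.5604     1.367    0.8842
  Δ         0.02722  -0.08165  -0.05443
  eq         0.5876     1.285    0.8298
  solve Keq expr → x = -0.02722; check Q = 2.487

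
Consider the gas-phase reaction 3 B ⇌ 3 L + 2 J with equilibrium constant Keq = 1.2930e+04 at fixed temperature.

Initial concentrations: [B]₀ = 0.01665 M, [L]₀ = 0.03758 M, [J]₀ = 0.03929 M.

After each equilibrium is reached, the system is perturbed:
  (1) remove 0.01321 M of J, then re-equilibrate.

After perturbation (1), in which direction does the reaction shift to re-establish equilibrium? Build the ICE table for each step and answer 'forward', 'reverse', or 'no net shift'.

Q₀ = 0.01775 vs Keq = 1.2930e+04 ⇒ Q<K, forward
Step 1:
                  B         L         J
  I         0.01665   0.03758   0.03929
  C        -0.01634   0.01634   0.01089
  E       3.1253e-04   0.05392   0.05018
  solve Keq expr → x = 0.005446; check Q = 1.2930e+04
Then remove 0.01321 M of J.
Step 2:
                  B         L         J
  I       3.1253e-04   0.05392   0.03697
  C       -5.7143e-05 5.7143e-05 3.8095e-05
  E       2.5539e-04   0.05397   0.03701
  solve Keq expr → x = 1.9048e-05; check Q = 1.2930e+04

Direction: forward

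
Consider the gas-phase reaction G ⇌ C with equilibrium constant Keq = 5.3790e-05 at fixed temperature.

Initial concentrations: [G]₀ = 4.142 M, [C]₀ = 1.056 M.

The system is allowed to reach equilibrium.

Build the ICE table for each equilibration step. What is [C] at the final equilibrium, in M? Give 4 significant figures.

[C]_eq = 2.7959e-04 M

Q₀ = 0.2549 vs Keq = 5.3790e-05 ⇒ Q>K, reverse
Step 1:
                   G          C
  Initial      4.142      1.056
  Change       1.056     -1.056
  Equil        5.198 2.7959e-04
  solve Keq expr → x = -1.056; check Q = 5.3790e-05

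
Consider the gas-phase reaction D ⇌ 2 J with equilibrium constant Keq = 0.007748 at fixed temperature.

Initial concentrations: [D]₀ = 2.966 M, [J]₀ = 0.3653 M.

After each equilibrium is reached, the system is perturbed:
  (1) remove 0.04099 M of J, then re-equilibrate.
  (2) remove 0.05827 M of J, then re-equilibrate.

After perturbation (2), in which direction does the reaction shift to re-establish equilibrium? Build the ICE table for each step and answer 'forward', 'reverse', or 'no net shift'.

Direction: forward

Q₀ = 0.04499 vs Keq = 0.007748 ⇒ Q>K, reverse
Step 1:
                  D         J
  Initial     2.966    0.3653
  Change     0.1055    -0.211
  Equil       3.072    0.1543
  solve Keq expr → x = -0.1055; check Q = 0.007748
Then remove 0.04099 M of J.
Step 2:
                  D         J
  Initial     3.072    0.1133
  Change   -0.02024   0.04048
  Equil       3.051    0.1538
  solve Keq expr → x = 0.02024; check Q = 0.007748
Then remove 0.05827 M of J.
Step 3:
                  D         J
  Initial     3.051   0.09549
  Change   -0.02877   0.05754
  Equil       3.023     0.153
  solve Keq expr → x = 0.02877; check Q = 0.007748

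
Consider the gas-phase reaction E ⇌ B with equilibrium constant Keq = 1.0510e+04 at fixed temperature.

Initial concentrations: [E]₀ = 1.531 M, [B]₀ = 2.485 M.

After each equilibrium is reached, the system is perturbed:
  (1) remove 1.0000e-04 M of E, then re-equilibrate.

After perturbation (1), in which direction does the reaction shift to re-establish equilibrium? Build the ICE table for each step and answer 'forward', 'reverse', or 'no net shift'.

Direction: reverse

Q₀ = 1.623 vs Keq = 1.0510e+04 ⇒ Q<K, forward
Step 1:
                    E           B
  Initial       1.531       2.485
  Change       -1.531       1.531
  Equil    3.8208e-04       4.016
  solve Keq expr → x = 1.531; check Q = 1.0510e+04
Then remove 1.0000e-04 M of E.
Step 2:
                    E           B
  Initial  2.8208e-04       4.016
  Change   9.9990e-05 -9.9990e-05
  Equil    3.8207e-04       4.016
  solve Keq expr → x = -9.9990e-05; check Q = 1.0510e+04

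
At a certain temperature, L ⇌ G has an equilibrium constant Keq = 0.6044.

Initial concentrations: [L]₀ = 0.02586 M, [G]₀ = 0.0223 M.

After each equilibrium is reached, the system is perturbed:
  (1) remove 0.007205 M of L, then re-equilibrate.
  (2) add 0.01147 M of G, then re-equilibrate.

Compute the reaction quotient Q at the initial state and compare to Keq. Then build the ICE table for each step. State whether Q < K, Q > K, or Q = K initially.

Q₀ = 0.8623; Q > K (proceeds reverse)

Q₀ = 0.8623 vs Keq = 0.6044 ⇒ Q>K, reverse
Step 1:
                    L           G
  I           0.02586      0.0223
  C          0.004157   -0.004157
  E           0.03002     0.01814
  solve Keq expr → x = -0.004157; check Q = 0.6044
Then remove 0.007205 M of L.
Step 2:
                    L           G
  I           0.02281     0.01814
  C          0.002714   -0.002714
  E           0.02553     0.01543
  solve Keq expr → x = -0.002714; check Q = 0.6044
Then add 0.01147 M of G.
Step 3:
                    L           G
  I           0.02553      0.0269
  C          0.007149   -0.007149
  E           0.03268     0.01975
  solve Keq expr → x = -0.007149; check Q = 0.6044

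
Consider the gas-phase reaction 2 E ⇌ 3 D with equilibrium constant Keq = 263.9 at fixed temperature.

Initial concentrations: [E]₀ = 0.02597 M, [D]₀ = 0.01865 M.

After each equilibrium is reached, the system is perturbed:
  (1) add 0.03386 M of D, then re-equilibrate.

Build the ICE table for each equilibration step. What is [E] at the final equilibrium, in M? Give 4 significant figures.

Q₀ = 0.009618 vs Keq = 263.9 ⇒ Q<K, forward
Step 1:
                    E           D
  Initial     0.02597     0.01865
  Change     -0.02515     0.03772
  Equil    8.2384e-04     0.05637
  solve Keq expr → x = 0.01257; check Q = 263.9
Then add 0.03386 M of D.
Step 2:
                    E           D
  Initial  8.2384e-04     0.09023
  Change   8.1094e-04   -0.001216
  Equil      0.001635     0.08901
  solve Keq expr → x = -4.0547e-04; check Q = 263.9

[E]_eq = 0.001635 M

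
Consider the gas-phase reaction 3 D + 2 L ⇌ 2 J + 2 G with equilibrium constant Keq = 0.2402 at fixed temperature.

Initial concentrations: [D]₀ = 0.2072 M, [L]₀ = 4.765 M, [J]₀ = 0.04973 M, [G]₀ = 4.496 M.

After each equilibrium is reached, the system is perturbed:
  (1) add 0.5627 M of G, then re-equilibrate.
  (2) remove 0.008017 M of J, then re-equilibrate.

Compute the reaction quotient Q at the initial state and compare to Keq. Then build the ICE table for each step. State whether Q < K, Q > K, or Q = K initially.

Q₀ = 0.2475; Q > K (proceeds reverse)

Q₀ = 0.2475 vs Keq = 0.2402 ⇒ Q>K, reverse
Step 1:
                  D         L         J         G
  I          0.2072     4.765   0.04973     4.496
  C       7.1438e-04 4.7625e-04 -4.7625e-04 -4.7625e-04
  E          0.2079     4.765   0.04925     4.496
  solve Keq expr → x = -2.3813e-04; check Q = 0.2402
Then add 0.5627 M of G.
Step 2:
                  D         L         J         G
  I          0.2079     4.765   0.04925     5.058
  C        0.005496  0.003664 -0.003664 -0.003664
  E          0.2134     4.769   0.04559     5.055
  solve Keq expr → x = -0.001832; check Q = 0.2402
Then remove 0.008017 M of J.
Step 3:
                  D         L         J         G
  I          0.2134     4.769   0.03757     5.055
  C       -0.008051 -0.005368  0.005368  0.005368
  E          0.2054     4.764   0.04294      5.06
  solve Keq expr → x = 0.002684; check Q = 0.2402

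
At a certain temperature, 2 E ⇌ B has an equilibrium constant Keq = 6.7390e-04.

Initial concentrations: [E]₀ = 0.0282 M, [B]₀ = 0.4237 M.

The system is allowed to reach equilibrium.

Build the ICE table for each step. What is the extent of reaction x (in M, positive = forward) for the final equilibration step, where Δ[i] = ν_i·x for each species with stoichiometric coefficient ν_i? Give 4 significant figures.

Q₀ = 532.8 vs Keq = 6.7390e-04 ⇒ Q>K, reverse
Step 1:
                    E           B
  init         0.0282      0.4237
  Δ            0.8464     -0.4232
  eq           0.8746  5.1545e-04
  solve Keq expr → x = -0.4232; check Q = 6.7390e-04

x = -0.4232 M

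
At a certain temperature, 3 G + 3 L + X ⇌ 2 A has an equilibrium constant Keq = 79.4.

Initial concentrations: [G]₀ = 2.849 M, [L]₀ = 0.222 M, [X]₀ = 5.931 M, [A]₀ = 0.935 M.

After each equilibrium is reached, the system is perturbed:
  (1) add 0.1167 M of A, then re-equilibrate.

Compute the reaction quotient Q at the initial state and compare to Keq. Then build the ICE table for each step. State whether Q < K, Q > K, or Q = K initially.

Q₀ = 0.5826 vs Keq = 79.4 ⇒ Q<K, forward
Step 1:
                  G         L         X         A
  Initial     2.849     0.222     5.931     0.935
  Change    -0.1722   -0.1722  -0.05741    0.1148
  Equil       2.677   0.04976     5.874      1.05
  solve Keq expr → x = 0.05741; check Q = 79.4
Then add 0.1167 M of A.
Step 2:
                  G         L         X         A
  Initial     2.677   0.04976     5.874     1.167
  Change   0.003479  0.003479   0.00116 -0.002319
  Equil        2.68   0.05324     5.875     1.164
  solve Keq expr → x = -0.00116; check Q = 79.4

Q₀ = 0.5826; Q < K (proceeds forward)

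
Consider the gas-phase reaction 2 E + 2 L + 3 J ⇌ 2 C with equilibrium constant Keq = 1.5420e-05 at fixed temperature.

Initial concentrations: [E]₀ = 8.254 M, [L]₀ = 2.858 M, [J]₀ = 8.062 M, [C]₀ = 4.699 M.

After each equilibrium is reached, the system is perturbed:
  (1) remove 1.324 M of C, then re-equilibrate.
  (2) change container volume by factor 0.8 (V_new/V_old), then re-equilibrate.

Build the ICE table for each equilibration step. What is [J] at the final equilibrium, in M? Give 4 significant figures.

Q₀ = 7.5723e-05 vs Keq = 1.5420e-05 ⇒ Q>K, reverse
Step 1:
                   E          L          J          C
  init         8.254      2.858      8.062      4.699
  Δ             0.87       0.87      1.305      -0.87
  eq           9.124      3.728      9.367      3.829
  solve Keq expr → x = -0.435; check Q = 1.5420e-05
Then remove 1.324 M of C.
Step 2:
                   E          L          J          C
  init         9.124      3.728      9.367      2.505
  Δ          -0.4182    -0.4182    -0.6274     0.4182
  eq           8.706       3.31       8.74      2.923
  solve Keq expr → x = 0.2091; check Q = 1.5420e-05
Then change container volume by factor 0.8 (V_new/V_old).
Step 3:
                   E          L          J          C
  init         10.88      4.137      10.92      3.654
  Δ          -0.6754    -0.6754     -1.013     0.6754
  eq           10.21      3.462      9.911      4.329
  solve Keq expr → x = 0.3377; check Q = 1.5420e-05

[J]_eq = 9.911 M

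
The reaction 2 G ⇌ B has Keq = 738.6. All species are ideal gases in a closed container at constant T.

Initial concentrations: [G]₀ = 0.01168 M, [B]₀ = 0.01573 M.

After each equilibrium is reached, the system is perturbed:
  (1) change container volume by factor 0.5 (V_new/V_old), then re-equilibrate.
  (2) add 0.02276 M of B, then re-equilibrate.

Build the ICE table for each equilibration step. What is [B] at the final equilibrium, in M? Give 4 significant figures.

Q₀ = 115.3 vs Keq = 738.6 ⇒ Q<K, forward
Step 1:
                    G           B
  I           0.01168     0.01573
  C         -0.006604    0.003302
  E          0.005076     0.01903
  solve Keq expr → x = 0.003302; check Q = 738.6
Then change container volume by factor 0.5 (V_new/V_old).
Step 2:
                    G           B
  I           0.01015     0.03806
  C         -0.002841     0.00142
  E          0.007312     0.03948
  solve Keq expr → x = 0.00142; check Q = 738.6
Then add 0.02276 M of B.
Step 3:
                    G           B
  I          0.007312     0.06224
  C          0.001802 -9.0093e-04
  E          0.009113     0.06134
  solve Keq expr → x = -9.0093e-04; check Q = 738.6

[B]_eq = 0.06134 M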